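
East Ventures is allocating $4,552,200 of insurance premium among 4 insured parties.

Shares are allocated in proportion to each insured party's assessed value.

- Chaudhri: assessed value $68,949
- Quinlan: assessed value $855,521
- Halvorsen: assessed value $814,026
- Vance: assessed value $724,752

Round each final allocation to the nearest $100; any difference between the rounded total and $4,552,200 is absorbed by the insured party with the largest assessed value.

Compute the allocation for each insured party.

Total assessed value = 68,949 + 855,521 + 814,026 + 724,752 = 2,463,248.
Unrounded shares: Chaudhri 127,421.05; Quinlan 1,581,043.69; Halvorsen 1,504,358.94; Vance 1,339,376.33.
After rounding ($100): Chaudhri $127,400; Quinlan $1,581,000; Halvorsen $1,504,400; Vance $1,339,400. Sum = $4,552,200.
No rounding difference to absorb.

Chaudhri: $127,400 | Quinlan: $1,581,000 | Halvorsen: $1,504,400 | Vance: $1,339,400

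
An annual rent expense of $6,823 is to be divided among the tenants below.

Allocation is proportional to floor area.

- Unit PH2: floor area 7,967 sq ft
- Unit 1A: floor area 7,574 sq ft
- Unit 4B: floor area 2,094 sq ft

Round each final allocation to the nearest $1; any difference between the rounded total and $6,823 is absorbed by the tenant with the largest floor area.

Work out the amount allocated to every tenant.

Unit PH2: $3,083 | Unit 1A: $2,930 | Unit 4B: $810

Total floor area = 17,635.
Pro-rata amounts: Unit PH2 7,967/17,635 × $6,823 = 3,082.44; Unit 1A 7,574/17,635 × $6,823 = 2,930.39; Unit 4B 2,094/17,635 × $6,823 = 810.17.
After rounding ($1): Unit PH2 $3,082; Unit 1A $2,930; Unit 4B $810. Sum = $6,822.
Difference $6,823 − $6,822 = +$1 applied to largest floor area (Unit PH2): Unit PH2 becomes $3,083.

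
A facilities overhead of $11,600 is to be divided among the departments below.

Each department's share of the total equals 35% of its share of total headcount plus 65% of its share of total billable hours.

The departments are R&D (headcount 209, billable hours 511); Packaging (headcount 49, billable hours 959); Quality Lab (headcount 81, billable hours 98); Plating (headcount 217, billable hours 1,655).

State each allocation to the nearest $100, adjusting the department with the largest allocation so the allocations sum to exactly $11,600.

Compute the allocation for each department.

Totals — headcount 556, billable hours 3,223.
Composite weights (35% headcount + 65% billable hours): R&D 0.2346; Packaging 0.2243; Quality Lab 0.0708; Plating 0.4704.
Pro-rata amounts: R&D 2,721.60; Packaging 2,601.32; Quality Lab 820.74; Plating 5,456.33.
After rounding ($100): R&D $2,700; Packaging $2,600; Quality Lab $800; Plating $5,500. Sum = $11,600.
No rounding difference to absorb.

R&D: $2,700 | Packaging: $2,600 | Quality Lab: $800 | Plating: $5,500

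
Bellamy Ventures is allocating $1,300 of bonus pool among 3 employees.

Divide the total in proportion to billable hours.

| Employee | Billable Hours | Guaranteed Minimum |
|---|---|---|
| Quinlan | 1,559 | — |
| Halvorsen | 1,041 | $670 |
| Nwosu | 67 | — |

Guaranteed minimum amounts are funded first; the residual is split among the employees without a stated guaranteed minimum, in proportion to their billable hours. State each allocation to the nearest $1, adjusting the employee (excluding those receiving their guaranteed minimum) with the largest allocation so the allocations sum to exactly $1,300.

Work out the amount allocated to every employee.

Quinlan: $604 · Halvorsen: $670 · Nwosu: $26

Minimums first: Halvorsen $670. Balance $630.
Balance split over remaining billable hours 1,626: Quinlan 604.04 → $604; Nwosu 25.96 → $26.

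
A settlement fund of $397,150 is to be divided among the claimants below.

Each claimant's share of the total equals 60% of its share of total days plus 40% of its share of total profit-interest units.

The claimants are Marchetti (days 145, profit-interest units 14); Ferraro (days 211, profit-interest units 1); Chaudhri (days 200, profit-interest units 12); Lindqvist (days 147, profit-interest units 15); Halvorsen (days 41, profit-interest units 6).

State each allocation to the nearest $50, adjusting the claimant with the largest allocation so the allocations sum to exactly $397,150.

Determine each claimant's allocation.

Totals — days 744, profit-interest units 48.
Blended shares (60% days + 40% profit-interest units): Marchetti 0.2336; Ferraro 0.1785; Chaudhri 0.2613; Lindqvist 0.2435; Halvorsen 0.0831.
Raw shares: Marchetti 92,775.09; Ferraro 70,889.14; Chaudhri 103,771.45; Lindqvist 96,725.24; Halvorsen 32,989.07.
Rounded to nearest $50: Marchetti $92,800; Ferraro $70,900; Chaudhri $103,750; Lindqvist $96,750; Halvorsen $33,000. Sum = $397,200.
Difference $397,150 − $397,200 = −$50 applied to largest allocation (Chaudhri): Chaudhri becomes $103,700.

Marchetti: $92,800; Ferraro: $70,900; Chaudhri: $103,700; Lindqvist: $96,750; Halvorsen: $33,000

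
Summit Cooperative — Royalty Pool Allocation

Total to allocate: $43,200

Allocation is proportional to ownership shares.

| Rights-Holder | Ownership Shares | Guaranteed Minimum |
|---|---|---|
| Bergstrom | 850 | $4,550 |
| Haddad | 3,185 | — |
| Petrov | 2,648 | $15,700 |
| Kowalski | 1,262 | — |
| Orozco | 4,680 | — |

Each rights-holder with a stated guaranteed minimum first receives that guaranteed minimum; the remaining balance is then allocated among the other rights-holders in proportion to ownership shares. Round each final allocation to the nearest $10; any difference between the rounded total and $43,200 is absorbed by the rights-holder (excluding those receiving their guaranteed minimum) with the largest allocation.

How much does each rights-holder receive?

Bergstrom: $4,550; Haddad: $8,010; Petrov: $15,700; Kowalski: $3,170; Orozco: $11,770

Minimums first: Bergstrom $4,550; Petrov $15,700. Residual $22,950.
Residual split over remaining ownership shares 9,127: Haddad 8,008.74 → $8,010; Kowalski 3,173.32 → $3,170; Orozco 11,767.94 → $11,770.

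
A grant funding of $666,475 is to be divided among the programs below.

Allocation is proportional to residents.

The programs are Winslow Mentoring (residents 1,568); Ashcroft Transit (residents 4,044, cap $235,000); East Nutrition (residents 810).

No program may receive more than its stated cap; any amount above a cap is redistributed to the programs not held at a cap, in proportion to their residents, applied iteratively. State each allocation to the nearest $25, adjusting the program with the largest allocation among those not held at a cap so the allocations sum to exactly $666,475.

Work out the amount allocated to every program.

Residents total: 6,422.
Proportional shares (ignoring caps): Winslow Mentoring 162,727.00; Ashcroft Transit 419,686.22; East Nutrition 84,061.78.
Capped: Ashcroft Transit ($235,000); residual $431,475 reallocated over remaining residents 2,378.
Redistributed shares: Winslow Mentoring 284,504.96 → $284,500; East Nutrition 146,970.04 → $146,975.

Winslow Mentoring: $284,500; Ashcroft Transit: $235,000; East Nutrition: $146,975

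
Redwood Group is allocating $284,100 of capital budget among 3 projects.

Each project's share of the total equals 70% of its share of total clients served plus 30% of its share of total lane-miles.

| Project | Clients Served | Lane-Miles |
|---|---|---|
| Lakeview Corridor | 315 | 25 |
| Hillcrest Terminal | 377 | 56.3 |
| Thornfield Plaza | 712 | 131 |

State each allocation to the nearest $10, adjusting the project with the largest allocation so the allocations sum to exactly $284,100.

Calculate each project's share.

Totals — clients served 1,404, lane-miles 212.3.
Composite weights (70% clients served + 30% lane-miles): Lakeview Corridor 0.1924; Hillcrest Terminal 0.2675; Thornfield Plaza 0.5401.
Proportional shares: Lakeview Corridor 54,654.77; Hillcrest Terminal 76,002.49; Thornfield Plaza 153,442.74.
Rounded to nearest $10: Lakeview Corridor $54,650; Hillcrest Terminal $76,000; Thornfield Plaza $153,440. Sum = $284,090.
Difference $284,100 − $284,090 = +$10 applied to largest allocation (Thornfield Plaza): Thornfield Plaza becomes $153,450.

Lakeview Corridor: $54,650 | Hillcrest Terminal: $76,000 | Thornfield Plaza: $153,450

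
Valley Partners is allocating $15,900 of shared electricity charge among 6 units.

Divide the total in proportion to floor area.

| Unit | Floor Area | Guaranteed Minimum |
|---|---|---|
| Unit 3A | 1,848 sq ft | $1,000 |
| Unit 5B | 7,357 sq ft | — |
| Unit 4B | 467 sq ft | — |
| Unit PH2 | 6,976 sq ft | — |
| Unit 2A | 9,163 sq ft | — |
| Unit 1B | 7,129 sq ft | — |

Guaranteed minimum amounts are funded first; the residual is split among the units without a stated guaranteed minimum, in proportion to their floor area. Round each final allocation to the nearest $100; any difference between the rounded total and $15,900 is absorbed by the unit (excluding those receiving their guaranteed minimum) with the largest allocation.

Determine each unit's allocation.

Guaranteed amounts: Unit 3A $1,000. Balance $14,900.
Balance split over remaining floor area 31,092: Unit 5B 3,525.64 → $3,500; Unit 4B 223.80 → $200; Unit PH2 3,343.06 → $3,300; Unit 2A 4,391.12 → $4,400; Unit 1B 3,416.38 → $3,400.
Rounding difference +$100 applied to Unit 2A → $4,500.

Unit 3A: $1,000 · Unit 5B: $3,500 · Unit 4B: $200 · Unit PH2: $3,300 · Unit 2A: $4,500 · Unit 1B: $3,400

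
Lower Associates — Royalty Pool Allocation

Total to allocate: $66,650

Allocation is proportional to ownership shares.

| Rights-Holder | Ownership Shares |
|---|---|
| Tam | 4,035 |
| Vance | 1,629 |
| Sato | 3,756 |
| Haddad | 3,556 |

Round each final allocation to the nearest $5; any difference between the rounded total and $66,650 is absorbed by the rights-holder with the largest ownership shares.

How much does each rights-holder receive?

Total ownership shares = 12,976.
Pro-rata amounts: Tam 4,035/12,976 × $66,650 = 20,725.40; Vance 1,629/12,976 × $66,650 = 8,367.20; Sato 3,756/12,976 × $66,650 = 19,292.34; Haddad 3,556/12,976 × $66,650 = 18,265.06.
After rounding ($5): Tam $20,725; Vance $8,365; Sato $19,290; Haddad $18,265. Sum = $66,645.
Difference $66,650 − $66,645 = +$5 applied to largest ownership shares (Tam): Tam becomes $20,730.

Tam: $20,730; Vance: $8,365; Sato: $19,290; Haddad: $18,265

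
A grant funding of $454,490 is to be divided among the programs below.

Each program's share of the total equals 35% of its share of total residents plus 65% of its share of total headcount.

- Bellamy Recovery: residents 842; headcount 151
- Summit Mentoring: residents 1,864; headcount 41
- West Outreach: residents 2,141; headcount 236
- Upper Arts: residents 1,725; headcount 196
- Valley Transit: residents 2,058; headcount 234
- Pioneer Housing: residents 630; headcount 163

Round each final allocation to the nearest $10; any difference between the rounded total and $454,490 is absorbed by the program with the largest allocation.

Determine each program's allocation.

Residents total 9,260; headcount total 1,021.
Blended shares (35% residents + 65% headcount): Bellamy Recovery 0.1280; Summit Mentoring 0.0966; West Outreach 0.2312; Upper Arts 0.1900; Valley Transit 0.2268; Pioneer Housing 0.1276.
Pro-rata amounts: Bellamy Recovery 58,154.86; Summit Mentoring 43,883.47; West Outreach 105,063.63; Upper Arts 86,343.74; Valley Transit 103,059.14; Pioneer Housing 57,985.16.
Rounded to nearest $10: Bellamy Recovery $58,150; Summit Mentoring $43,880; West Outreach $105,060; Upper Arts $86,340; Valley Transit $103,060; Pioneer Housing $57,990. Sum = $454,480.
Difference $454,490 − $454,480 = +$10 applied to largest allocation (West Outreach): West Outreach becomes $105,070.

Bellamy Recovery: $58,150; Summit Mentoring: $43,880; West Outreach: $105,070; Upper Arts: $86,340; Valley Transit: $103,060; Pioneer Housing: $57,990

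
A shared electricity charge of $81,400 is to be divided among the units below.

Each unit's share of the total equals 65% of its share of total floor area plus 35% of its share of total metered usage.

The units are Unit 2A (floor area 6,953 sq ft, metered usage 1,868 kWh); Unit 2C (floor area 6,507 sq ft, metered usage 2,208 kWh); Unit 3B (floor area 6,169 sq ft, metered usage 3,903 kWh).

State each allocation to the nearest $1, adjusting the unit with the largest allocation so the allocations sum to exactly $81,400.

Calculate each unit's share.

Totals — floor area 19,629, metered usage 7,979.
Blended shares (65% floor area + 35% metered usage): Unit 2A 0.3122; Unit 2C 0.3123; Unit 3B 0.3755.
Raw shares: Unit 2A 25,411.75; Unit 2C 25,423.56; Unit 3B 30,564.69.
Rounded to nearest $1: Unit 2A $25,412; Unit 2C $25,424; Unit 3B $30,565. Sum = $81,401.
Difference $81,400 − $81,401 = −$1 applied to largest allocation (Unit 3B): Unit 3B becomes $30,564.

Unit 2A: $25,412; Unit 2C: $25,424; Unit 3B: $30,564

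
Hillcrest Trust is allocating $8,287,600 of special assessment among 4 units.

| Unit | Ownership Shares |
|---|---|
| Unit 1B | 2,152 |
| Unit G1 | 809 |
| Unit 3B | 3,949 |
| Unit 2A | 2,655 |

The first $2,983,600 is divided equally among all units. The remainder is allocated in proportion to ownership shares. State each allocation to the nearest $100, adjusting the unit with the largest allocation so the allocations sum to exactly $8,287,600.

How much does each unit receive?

Unit 1B: $1,939,200 | Unit G1: $1,194,500 | Unit 3B: $2,935,700 | Unit 2A: $2,218,200

Equal tier: $2,983,600 ÷ 4 = $745,900 apiece.
Remainder $5,304,000 by ownership shares (total 9,565): Unit 1B 1,193,330.68 → $1,193,300; Unit G1 448,608.05 → $448,600; Unit 3B 2,189,806.17 → $2,189,800; Unit 2A 1,472,255.10 → $1,472,300.
Totals: Unit 1B $745,900 + $1,193,300 = $1,939,200; Unit G1 $745,900 + $448,600 = $1,194,500; Unit 3B $745,900 + $2,189,800 = $2,935,700; Unit 2A $745,900 + $1,472,300 = $2,218,200.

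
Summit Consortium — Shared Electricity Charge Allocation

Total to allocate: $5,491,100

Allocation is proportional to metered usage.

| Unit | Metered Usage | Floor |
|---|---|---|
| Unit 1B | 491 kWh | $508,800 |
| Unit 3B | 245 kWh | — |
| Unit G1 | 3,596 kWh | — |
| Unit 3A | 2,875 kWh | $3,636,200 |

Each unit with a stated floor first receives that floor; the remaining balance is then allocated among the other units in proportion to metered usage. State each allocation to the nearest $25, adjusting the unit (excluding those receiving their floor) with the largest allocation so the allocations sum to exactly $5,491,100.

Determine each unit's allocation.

Fund the minimums — Unit 1B $508,800; Unit 3A $3,636,200. Balance $1,346,100.
Balance split over remaining metered usage 3,841: Unit 3B 85,861.62 → $85,850; Unit G1 1,260,238.38 → $1,260,250.

Unit 1B: $508,800; Unit 3B: $85,850; Unit G1: $1,260,250; Unit 3A: $3,636,200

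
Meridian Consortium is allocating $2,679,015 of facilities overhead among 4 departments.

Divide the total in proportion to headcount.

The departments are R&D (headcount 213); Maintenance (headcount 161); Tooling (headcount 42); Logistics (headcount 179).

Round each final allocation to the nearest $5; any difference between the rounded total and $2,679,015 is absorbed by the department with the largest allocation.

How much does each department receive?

Total headcount = 595.
Raw shares: R&D 213/595 × $2,679,015 = 959,042.34; Maintenance 161/595 × $2,679,015 = 724,909.94; Tooling 42/595 × $2,679,015 = 189,106.94; Logistics 179/595 × $2,679,015 = 805,955.77.
Rounded to nearest $5: R&D $959,040; Maintenance $724,910; Tooling $189,105; Logistics $805,955. Sum = $2,679,010.
Difference $2,679,015 − $2,679,010 = +$5 applied to largest allocation (R&D): R&D becomes $959,045.

R&D: $959,045 · Maintenance: $724,910 · Tooling: $189,105 · Logistics: $805,955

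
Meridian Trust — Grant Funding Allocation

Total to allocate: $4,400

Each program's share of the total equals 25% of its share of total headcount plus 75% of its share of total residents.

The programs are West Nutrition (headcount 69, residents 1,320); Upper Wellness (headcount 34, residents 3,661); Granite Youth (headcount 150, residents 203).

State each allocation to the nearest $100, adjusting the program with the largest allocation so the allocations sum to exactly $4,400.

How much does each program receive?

Totals — headcount 253, residents 5,184.
Blended shares (25% headcount + 75% residents): West Nutrition 0.2592; Upper Wellness 0.5633; Granite Youth 0.1776.
Unrounded shares: West Nutrition 1,140.28; Upper Wellness 2,478.32; Granite Youth 781.40.
Rounded to nearest $100: West Nutrition $1,100; Upper Wellness $2,500; Granite Youth $800. Sum = $4,400.
No rounding difference to absorb.

West Nutrition: $1,100 · Upper Wellness: $2,500 · Granite Youth: $800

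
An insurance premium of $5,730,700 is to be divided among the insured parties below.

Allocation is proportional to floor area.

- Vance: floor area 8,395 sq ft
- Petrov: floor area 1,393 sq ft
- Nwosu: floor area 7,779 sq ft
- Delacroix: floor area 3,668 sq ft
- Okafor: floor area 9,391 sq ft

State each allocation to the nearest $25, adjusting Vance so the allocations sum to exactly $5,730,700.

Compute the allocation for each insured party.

Vance: $1,570,875; Petrov: $260,650; Nwosu: $1,455,600; Delacroix: $686,350; Okafor: $1,757,225

Combined floor area = 30,626.
Unrounded shares: Vance 8,395/30,626 × $5,730,700 = 1,570,862.22; Petrov 1,393/30,626 × $5,730,700 = 260,656.47; Nwosu 7,779/30,626 × $5,730,700 = 1,455,597.05; Delacroix 3,668/30,626 × $5,730,700 = 686,351.71; Okafor 9,391/30,626 × $5,730,700 = 1,757,232.54.
After rounding ($25): Vance $1,570,850; Petrov $260,650; Nwosu $1,455,600; Delacroix $686,350; Okafor $1,757,225. Sum = $5,730,675.
Difference $5,730,700 − $5,730,675 = +$25 applied to Vance: Vance becomes $1,570,875.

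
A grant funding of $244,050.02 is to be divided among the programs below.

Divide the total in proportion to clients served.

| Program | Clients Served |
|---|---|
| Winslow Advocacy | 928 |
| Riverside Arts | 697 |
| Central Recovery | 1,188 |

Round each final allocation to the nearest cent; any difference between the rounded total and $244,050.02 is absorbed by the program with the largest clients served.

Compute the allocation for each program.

Winslow Advocacy: $80,511.35 | Riverside Arts: $60,470.27 | Central Recovery: $103,068.40

Sum of clients served: 928 + 697 + 1,188 = 2,813.
Proportional shares: Winslow Advocacy 80,511.3468; Riverside Arts 60,470.2680; Central Recovery 103,068.4052.
After rounding (cent): Winslow Advocacy $80,511.35; Riverside Arts $60,470.27; Central Recovery $103,068.41. Sum = $244,050.03.
Difference $244,050.02 − $244,050.03 = −$0.01 applied to largest clients served (Central Recovery): Central Recovery becomes $103,068.40.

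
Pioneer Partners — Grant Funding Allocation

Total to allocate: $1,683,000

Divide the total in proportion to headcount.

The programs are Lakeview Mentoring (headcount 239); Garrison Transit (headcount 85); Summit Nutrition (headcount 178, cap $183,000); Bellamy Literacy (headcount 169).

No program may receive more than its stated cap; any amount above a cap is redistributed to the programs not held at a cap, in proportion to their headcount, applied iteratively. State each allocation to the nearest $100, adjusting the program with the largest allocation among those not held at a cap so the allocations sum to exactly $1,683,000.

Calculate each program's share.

Lakeview Mentoring: $727,200 · Garrison Transit: $258,600 · Summit Nutrition: $183,000 · Bellamy Literacy: $514,200

Combined headcount = 671.
Proportional shares (ignoring caps): Lakeview Mentoring 599,459.02; Garrison Transit 213,196.72; Summit Nutrition 446,459.02; Bellamy Literacy 423,885.25.
Held at cap: Summit Nutrition ($183,000); balance $1,500,000 reallocated over remaining headcount 493.
Shares after redistribution: Lakeview Mentoring 727,180.53 → $727,200; Garrison Transit 258,620.69 → $258,600; Bellamy Literacy 514,198.78 → $514,200.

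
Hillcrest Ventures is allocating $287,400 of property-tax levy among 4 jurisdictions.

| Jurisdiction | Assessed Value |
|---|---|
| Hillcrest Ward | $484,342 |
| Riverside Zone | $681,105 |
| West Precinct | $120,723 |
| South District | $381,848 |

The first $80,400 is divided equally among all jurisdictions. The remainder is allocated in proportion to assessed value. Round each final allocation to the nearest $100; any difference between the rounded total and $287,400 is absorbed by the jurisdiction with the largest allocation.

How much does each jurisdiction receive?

$80,400 shared equally gives $20,100 per jurisdiction.
Remainder $207,000 by assessed value (total 1,668,018): Hillcrest Ward 60,106.54 → $60,100; Riverside Zone 84,524.71 → $84,500; West Precinct 14,981.65 → $15,000; South District 47,387.10 → $47,400.
Totals: Hillcrest Ward $20,100 + $60,100 = $80,200; Riverside Zone $20,100 + $84,500 = $104,600; West Precinct $20,100 + $15,000 = $35,100; South District $20,100 + $47,400 = $67,500.

Hillcrest Ward: $80,200; Riverside Zone: $104,600; West Precinct: $35,100; South District: $67,500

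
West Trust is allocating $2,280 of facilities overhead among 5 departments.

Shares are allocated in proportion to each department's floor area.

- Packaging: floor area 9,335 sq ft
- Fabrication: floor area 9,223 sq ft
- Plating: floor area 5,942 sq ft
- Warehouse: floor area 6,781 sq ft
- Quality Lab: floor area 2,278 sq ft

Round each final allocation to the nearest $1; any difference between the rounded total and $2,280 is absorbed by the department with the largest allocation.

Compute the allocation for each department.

Packaging: $633; Fabrication: $627; Plating: $404; Warehouse: $461; Quality Lab: $155

Sum of floor area: 33,559.
Unrounded shares: Packaging 9,335/33,559 × $2,280 = 634.22; Fabrication 9,223/33,559 × $2,280 = 626.61; Plating 5,942/33,559 × $2,280 = 403.70; Warehouse 6,781/33,559 × $2,280 = 460.70; Quality Lab 2,278/33,559 × $2,280 = 154.77.
Rounded to nearest $1: Packaging $634; Fabrication $627; Plating $404; Warehouse $461; Quality Lab $155. Sum = $2,281.
Difference $2,280 − $2,281 = −$1 applied to largest allocation (Packaging): Packaging becomes $633.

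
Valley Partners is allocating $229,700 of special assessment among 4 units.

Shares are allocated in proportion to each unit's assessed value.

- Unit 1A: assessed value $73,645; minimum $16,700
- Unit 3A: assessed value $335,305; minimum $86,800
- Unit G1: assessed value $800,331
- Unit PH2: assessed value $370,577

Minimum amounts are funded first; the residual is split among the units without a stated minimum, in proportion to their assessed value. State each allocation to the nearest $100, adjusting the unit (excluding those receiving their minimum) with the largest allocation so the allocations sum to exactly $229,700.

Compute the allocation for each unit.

Guaranteed amounts: Unit 1A $16,700; Unit 3A $86,800. Residual $126,200.
Residual split over remaining assessed value 1,170,908: Unit G1 86,259.36 → $86,300; Unit PH2 39,940.64 → $39,900.

Unit 1A: $16,700 · Unit 3A: $86,800 · Unit G1: $86,300 · Unit PH2: $39,900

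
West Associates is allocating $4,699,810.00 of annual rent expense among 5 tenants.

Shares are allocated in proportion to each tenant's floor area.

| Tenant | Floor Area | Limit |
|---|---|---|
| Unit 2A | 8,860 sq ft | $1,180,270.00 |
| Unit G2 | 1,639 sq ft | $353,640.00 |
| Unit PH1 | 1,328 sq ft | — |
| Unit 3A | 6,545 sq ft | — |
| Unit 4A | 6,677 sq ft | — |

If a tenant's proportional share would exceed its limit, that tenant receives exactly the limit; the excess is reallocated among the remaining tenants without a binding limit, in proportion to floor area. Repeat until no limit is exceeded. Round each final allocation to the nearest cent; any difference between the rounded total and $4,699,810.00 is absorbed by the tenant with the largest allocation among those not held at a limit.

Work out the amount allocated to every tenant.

Floor area total: 25,049.
Unconstrained shares: Unit 2A 1,662,354.4493; Unit G2 307,516.8107; Unit PH1 249,165.5427; Unit 3A 1,228,003.3714; Unit 4A 1,252,769.8259.
Capped: Unit 2A ($1,180,270.00); residual $3,519,540.00 reallocated over remaining floor area 16,189.
Capped: Unit G2 ($353,640.00); residual $3,165,900.00 reallocated over remaining floor area 14,550.
Redistributed shares: Unit PH1 288,956.3711 → $288,956.37; Unit 3A 1,424,111.0309 → $1,424,111.03; Unit 4A 1,452,832.5979 → $1,452,832.60.

Unit 2A: $1,180,270.00 · Unit G2: $353,640.00 · Unit PH1: $288,956.37 · Unit 3A: $1,424,111.03 · Unit 4A: $1,452,832.60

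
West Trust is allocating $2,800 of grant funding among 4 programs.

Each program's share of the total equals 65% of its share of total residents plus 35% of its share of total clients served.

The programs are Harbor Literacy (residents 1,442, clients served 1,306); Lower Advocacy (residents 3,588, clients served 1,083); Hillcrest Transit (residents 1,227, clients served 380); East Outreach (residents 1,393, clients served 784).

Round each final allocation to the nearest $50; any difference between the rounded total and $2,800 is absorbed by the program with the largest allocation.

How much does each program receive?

Residents total 7,650; clients served total 3,553.
Composite weights (65% residents + 35% clients served): Harbor Literacy 0.2512; Lower Advocacy 0.4115; Hillcrest Transit 0.1417; East Outreach 0.1956.
Pro-rata amounts: Harbor Literacy 703.29; Lower Advocacy 1,152.33; Hillcrest Transit 396.73; East Outreach 547.65.
Rounded to nearest $50: Harbor Literacy $700; Lower Advocacy $1,150; Hillcrest Transit $400; East Outreach $550. Sum = $2,800.
No rounding difference to absorb.

Harbor Literacy: $700; Lower Advocacy: $1,150; Hillcrest Transit: $400; East Outreach: $550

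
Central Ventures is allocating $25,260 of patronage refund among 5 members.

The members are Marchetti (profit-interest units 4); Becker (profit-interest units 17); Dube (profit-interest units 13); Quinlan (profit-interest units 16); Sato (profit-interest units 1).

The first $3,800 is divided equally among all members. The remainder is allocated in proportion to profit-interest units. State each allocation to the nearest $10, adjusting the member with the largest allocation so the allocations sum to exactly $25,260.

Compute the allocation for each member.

First tranche $3,800 split equally: $760 each.
Remainder $21,460 by profit-interest units (total 51): Marchetti 1,683.14 → $1,680; Becker 7,153.33 → $7,150; Dube 5,470.20 → $5,470; Quinlan 6,732.55 → $6,730; Sato 420.78 → $420.
Rounding difference +$10 on remainder applied to Becker.
Totals: Marchetti $760 + $1,680 = $2,440; Becker $760 + $7,160 = $7,920; Dube $760 + $5,470 = $6,230; Quinlan $760 + $6,730 = $7,490; Sato $760 + $420 = $1,180.

Marchetti: $2,440; Becker: $7,920; Dube: $6,230; Quinlan: $7,490; Sato: $1,180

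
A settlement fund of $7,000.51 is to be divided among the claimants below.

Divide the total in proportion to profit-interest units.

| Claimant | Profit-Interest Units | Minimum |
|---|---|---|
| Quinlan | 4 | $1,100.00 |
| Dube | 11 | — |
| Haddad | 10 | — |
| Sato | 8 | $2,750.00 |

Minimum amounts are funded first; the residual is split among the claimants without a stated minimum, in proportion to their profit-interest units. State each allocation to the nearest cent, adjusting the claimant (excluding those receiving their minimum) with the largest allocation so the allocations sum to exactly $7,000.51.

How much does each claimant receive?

Guaranteed amounts: Quinlan $1,100.00; Sato $2,750.00. Remaining pool $3,150.51.
Remaining pool split over remaining profit-interest units 21: Dube 1,650.2671 → $1,650.27; Haddad 1,500.2429 → $1,500.24.

Quinlan: $1,100.00 · Dube: $1,650.27 · Haddad: $1,500.24 · Sato: $2,750.00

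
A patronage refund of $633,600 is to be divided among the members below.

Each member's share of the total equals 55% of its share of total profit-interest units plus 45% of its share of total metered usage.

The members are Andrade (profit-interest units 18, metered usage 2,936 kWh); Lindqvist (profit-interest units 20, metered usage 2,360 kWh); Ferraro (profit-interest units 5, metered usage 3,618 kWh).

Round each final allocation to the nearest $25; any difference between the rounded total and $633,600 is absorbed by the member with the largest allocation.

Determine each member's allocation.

Profit-interest units total 43; metered usage total 8,914.
Combined weights (55% profit-interest units + 45% metered usage): Andrade 0.3784; Lindqvist 0.3750; Ferraro 0.2466.
Raw shares: Andrade 239,785.19; Lindqvist 237,569.83; Ferraro 156,244.98.
At nearest $25: Andrade $239,775; Lindqvist $237,575; Ferraro $156,250. Sum = $633,600.
No rounding difference to absorb.

Andrade: $239,775; Lindqvist: $237,575; Ferraro: $156,250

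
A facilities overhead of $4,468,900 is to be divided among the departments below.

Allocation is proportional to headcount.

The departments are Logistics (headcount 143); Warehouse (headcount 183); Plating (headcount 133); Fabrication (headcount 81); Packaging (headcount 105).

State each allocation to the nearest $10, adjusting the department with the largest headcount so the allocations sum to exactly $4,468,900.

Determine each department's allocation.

Logistics: $990,780 | Warehouse: $1,267,920 | Plating: $921,490 | Fabrication: $561,210 | Packaging: $727,500

Headcount total: 143 + 183 + 133 + 81 + 105 = 645.
Proportional shares: Logistics 990,779.38; Warehouse 1,267,920.47; Plating 921,494.11; Fabrication 561,210.70; Packaging 727,495.35.
At nearest $10: Logistics $990,780; Warehouse $1,267,920; Plating $921,490; Fabrication $561,210; Packaging $727,500. Sum = $4,468,900.
No rounding difference to absorb.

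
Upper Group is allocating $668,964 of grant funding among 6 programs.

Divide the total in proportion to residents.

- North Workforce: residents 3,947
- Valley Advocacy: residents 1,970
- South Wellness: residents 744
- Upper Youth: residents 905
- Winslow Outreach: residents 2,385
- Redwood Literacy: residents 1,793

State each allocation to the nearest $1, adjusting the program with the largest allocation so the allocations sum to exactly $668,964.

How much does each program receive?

North Workforce: $224,829 · Valley Advocacy: $112,216 · South Wellness: $42,380 · Upper Youth: $51,551 · Winslow Outreach: $135,855 · Redwood Literacy: $102,133

Total residents = 11,744.
Pro-rata amounts: North Workforce 3,947/11,744 × $668,964 = 224,829.78; Valley Advocacy 1,970/11,744 × $668,964 = 112,215.52; South Wellness 744/11,744 × $668,964 = 42,379.87; Upper Youth 905/11,744 × $668,964 = 51,550.79; Winslow Outreach 2,385/11,744 × $668,964 = 135,854.83; Redwood Literacy 1,793/11,744 × $668,964 = 102,133.21.
At nearest $1: North Workforce $224,830; Valley Advocacy $112,216; South Wellness $42,380; Upper Youth $51,551; Winslow Outreach $135,855; Redwood Literacy $102,133. Sum = $668,965.
Difference $668,964 − $668,965 = −$1 applied to largest allocation (North Workforce): North Workforce becomes $224,829.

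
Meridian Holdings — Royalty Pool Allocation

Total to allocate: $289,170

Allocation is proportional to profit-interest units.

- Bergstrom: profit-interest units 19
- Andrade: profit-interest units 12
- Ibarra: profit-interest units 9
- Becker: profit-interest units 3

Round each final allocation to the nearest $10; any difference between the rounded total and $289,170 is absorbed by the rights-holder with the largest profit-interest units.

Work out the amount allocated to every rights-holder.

Profit-interest units total: 43.
Pro-rata amounts: Bergstrom 19/43 × $289,170 = 127,772.79; Andrade 12/43 × $289,170 = 80,698.60; Ibarra 9/43 × $289,170 = 60,523.95; Becker 3/43 × $289,170 = 20,174.65.
Rounded to nearest $10: Bergstrom $127,770; Andrade $80,700; Ibarra $60,520; Becker $20,170. Sum = $289,160.
Difference $289,170 − $289,160 = +$10 applied to largest profit-interest units (Bergstrom): Bergstrom becomes $127,780.

Bergstrom: $127,780 · Andrade: $80,700 · Ibarra: $60,520 · Becker: $20,170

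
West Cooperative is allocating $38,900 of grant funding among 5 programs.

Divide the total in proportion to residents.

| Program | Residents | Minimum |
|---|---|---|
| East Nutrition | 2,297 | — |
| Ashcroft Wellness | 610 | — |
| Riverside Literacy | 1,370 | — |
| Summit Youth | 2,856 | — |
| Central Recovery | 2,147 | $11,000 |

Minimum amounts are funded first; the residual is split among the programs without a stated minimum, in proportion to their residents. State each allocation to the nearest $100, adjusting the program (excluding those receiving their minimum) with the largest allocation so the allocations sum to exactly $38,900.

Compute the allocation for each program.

Guaranteed amounts: Central Recovery $11,000. Remaining pool $27,900.
Remaining pool split over remaining residents 7,133: East Nutrition 8,984.48 → $9,000; Ashcroft Wellness 2,385.95 → $2,400; Riverside Literacy 5,358.61 → $5,400; Summit Youth 11,170.95 → $11,200.
Rounding difference −$100 applied to Summit Youth → $11,100.

East Nutrition: $9,000; Ashcroft Wellness: $2,400; Riverside Literacy: $5,400; Summit Youth: $11,100; Central Recovery: $11,000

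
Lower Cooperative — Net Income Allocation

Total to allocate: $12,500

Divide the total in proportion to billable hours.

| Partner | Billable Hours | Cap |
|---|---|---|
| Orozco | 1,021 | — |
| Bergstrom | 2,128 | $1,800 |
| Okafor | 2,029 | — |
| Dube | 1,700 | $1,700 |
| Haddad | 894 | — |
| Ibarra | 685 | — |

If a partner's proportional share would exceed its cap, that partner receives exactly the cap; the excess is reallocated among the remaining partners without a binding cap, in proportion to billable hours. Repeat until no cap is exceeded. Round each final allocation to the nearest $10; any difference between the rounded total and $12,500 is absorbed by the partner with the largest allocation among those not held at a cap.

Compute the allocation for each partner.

Total billable hours = 8,457.
Unconstrained shares: Orozco 1,509.10; Bergstrom 3,145.32; Okafor 2,998.99; Dube 2,512.71; Haddad 1,321.39; Ibarra 1,012.47.
Capped: Bergstrom ($1,800), Dube ($1,700); remaining pool $9,000 reallocated over remaining billable hours 4,629.
Redistributed shares: Orozco 1,985.09 → $1,990; Okafor 3,944.91 → $3,940; Haddad 1,738.17 → $1,740; Ibarra 1,331.82 → $1,330.

Orozco: $1,990; Bergstrom: $1,800; Okafor: $3,940; Dube: $1,700; Haddad: $1,740; Ibarra: $1,330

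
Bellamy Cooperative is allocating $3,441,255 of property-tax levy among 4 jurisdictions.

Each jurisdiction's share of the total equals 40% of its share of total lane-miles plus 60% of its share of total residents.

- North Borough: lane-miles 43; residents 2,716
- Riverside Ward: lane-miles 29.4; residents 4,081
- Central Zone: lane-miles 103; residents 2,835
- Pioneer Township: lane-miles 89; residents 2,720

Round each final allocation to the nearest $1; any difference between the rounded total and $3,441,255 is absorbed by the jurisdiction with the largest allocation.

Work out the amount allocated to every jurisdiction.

North Borough: $677,869; Riverside Ward: $835,238; Central Zone: $1,010,128; Pioneer Township: $918,020

Lane-miles total 264.4; residents total 12,352.
Combined weights (40% lane-miles + 60% residents): North Borough 0.1970; Riverside Ward 0.2427; Central Zone 0.2935; Pioneer Township 0.2668.
Pro-rata amounts: North Borough 677,868.74; Riverside Ward 835,237.90; Central Zone 1,010,128.79; Pioneer Township 918,019.57.
After rounding ($1): North Borough $677,869; Riverside Ward $835,238; Central Zone $1,010,129; Pioneer Township $918,020. Sum = $3,441,256.
Difference $3,441,255 − $3,441,256 = −$1 applied to largest allocation (Central Zone): Central Zone becomes $1,010,128.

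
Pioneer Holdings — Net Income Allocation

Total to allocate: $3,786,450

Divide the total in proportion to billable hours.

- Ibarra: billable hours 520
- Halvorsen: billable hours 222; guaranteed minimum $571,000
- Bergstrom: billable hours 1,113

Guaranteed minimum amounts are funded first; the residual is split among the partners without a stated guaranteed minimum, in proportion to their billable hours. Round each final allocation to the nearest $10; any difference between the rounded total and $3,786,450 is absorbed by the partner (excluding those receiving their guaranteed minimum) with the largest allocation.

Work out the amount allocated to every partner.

Fund the minimums — Halvorsen $571,000. Residual $3,215,450.
Residual split over remaining billable hours 1,633: Ibarra 1,023,903.25 → $1,023,900; Bergstrom 2,191,546.75 → $2,191,550.

Ibarra: $1,023,900 | Halvorsen: $571,000 | Bergstrom: $2,191,550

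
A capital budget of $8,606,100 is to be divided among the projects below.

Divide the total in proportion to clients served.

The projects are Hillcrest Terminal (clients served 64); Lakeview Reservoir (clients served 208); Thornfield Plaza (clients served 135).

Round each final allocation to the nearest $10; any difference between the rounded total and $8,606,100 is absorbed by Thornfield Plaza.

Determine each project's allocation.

Hillcrest Terminal: $1,353,290 | Lakeview Reservoir: $4,398,200 | Thornfield Plaza: $2,854,610

Combined clients served = 407.
Proportional shares: Hillcrest Terminal 64/407 × $8,606,100 = 1,353,293.37; Lakeview Reservoir 208/407 × $8,606,100 = 4,398,203.44; Thornfield Plaza 135/407 × $8,606,100 = 2,854,603.19.
After rounding ($10): Hillcrest Terminal $1,353,290; Lakeview Reservoir $4,398,200; Thornfield Plaza $2,854,600. Sum = $8,606,090.
Difference $8,606,100 − $8,606,090 = +$10 applied to Thornfield Plaza: Thornfield Plaza becomes $2,854,610.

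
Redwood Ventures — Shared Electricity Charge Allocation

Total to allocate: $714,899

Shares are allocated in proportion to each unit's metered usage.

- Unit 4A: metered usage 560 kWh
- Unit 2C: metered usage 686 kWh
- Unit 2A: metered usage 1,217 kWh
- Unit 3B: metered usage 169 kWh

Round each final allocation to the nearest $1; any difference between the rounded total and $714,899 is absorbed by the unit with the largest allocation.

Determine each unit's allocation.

Sum of metered usage: 2,632.
Proportional shares: Unit 4A 560/2,632 × $714,899 = 152,106.17; Unit 2C 686/2,632 × $714,899 = 186,330.06; Unit 2A 1,217/2,632 × $714,899 = 330,559.30; Unit 3B 169/2,632 × $714,899 = 45,903.47.
After rounding ($1): Unit 4A $152,106; Unit 2C $186,330; Unit 2A $330,559; Unit 3B $45,903. Sum = $714,898.
Difference $714,899 − $714,898 = +$1 applied to largest allocation (Unit 2A): Unit 2A becomes $330,560.

Unit 4A: $152,106 | Unit 2C: $186,330 | Unit 2A: $330,560 | Unit 3B: $45,903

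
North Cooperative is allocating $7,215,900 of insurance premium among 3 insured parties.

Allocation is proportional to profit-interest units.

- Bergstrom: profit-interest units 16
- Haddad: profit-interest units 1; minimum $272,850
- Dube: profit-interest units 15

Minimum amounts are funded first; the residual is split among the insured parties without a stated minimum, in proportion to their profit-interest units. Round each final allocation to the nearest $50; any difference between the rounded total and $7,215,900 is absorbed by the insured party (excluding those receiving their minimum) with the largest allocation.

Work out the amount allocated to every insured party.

Bergstrom: $3,583,500 · Haddad: $272,850 · Dube: $3,359,550

Minimums first: Haddad $272,850. Residual $6,943,050.
Residual split over remaining profit-interest units 31: Bergstrom 3,583,509.68 → $3,583,500; Dube 3,359,540.32 → $3,359,550.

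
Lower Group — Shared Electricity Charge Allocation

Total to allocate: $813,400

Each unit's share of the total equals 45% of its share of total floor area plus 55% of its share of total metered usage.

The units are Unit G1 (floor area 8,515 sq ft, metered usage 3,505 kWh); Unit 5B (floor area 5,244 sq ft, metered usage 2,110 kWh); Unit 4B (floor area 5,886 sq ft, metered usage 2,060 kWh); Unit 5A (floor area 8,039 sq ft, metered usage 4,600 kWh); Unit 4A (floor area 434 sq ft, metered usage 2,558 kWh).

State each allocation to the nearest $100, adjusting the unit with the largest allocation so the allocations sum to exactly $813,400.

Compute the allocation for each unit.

Floor area total 28,118; metered usage total 14,833.
Composite weights (45% floor area + 55% metered usage): Unit G1 0.2662; Unit 5B 0.1622; Unit 4B 0.1706; Unit 5A 0.2992; Unit 4A 0.1018.
Unrounded shares: Unit G1 216,557.59; Unit 5B 131,903.06; Unit 4B 138,752.36; Unit 5A 243,386.89; Unit 4A 82,800.09.
Rounded to nearest $100: Unit G1 $216,600; Unit 5B $131,900; Unit 4B $138,800; Unit 5A $243,400; Unit 4A $82,800. Sum = $813,500.
Difference $813,400 − $813,500 = −$100 applied to largest allocation (Unit 5A): Unit 5A becomes $243,300.

Unit G1: $216,600 · Unit 5B: $131,900 · Unit 4B: $138,800 · Unit 5A: $243,300 · Unit 4A: $82,800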